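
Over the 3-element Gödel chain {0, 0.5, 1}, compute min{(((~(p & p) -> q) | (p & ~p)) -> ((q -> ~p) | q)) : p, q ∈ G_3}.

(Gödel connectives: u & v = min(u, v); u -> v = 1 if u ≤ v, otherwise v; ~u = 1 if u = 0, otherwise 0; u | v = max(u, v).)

0.50

The minimum is attained at p = 0.5, q = 0.5:
  (p & p) = min(0.5, 0.5) = 0.5
  ~(p & p): Gödel ¬ of 0.5 = 0 (operand ≠ 0)
  (~(p & p) -> q): 0 ≤ 0.5, so result = 1
  ~p: Gödel ¬ of 0.5 = 0 (operand ≠ 0)
  (p & ~p) = min(0.5, 0) = 0
  ((~(p & p) -> q) | (p & ~p)) = max(1, 0) = 1
  ~p: Gödel ¬ of 0.5 = 0 (operand ≠ 0)
  (q -> ~p): 0.5 > 0, so result = 0
  ((q -> ~p) | q) = max(0, 0.5) = 0.5
  (((~(p & p) -> q) | (p & ~p)) -> ((q -> ~p) | q)): 1 > 0.5, so result = 0.5
Checking all 9 assignments confirms none give a value below 0.50.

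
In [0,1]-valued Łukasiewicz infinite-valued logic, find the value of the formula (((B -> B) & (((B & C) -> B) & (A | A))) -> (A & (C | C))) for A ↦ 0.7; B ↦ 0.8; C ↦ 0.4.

0.70

(B -> B): min(1, 1 − 0.8 + 0.8) = 1
(B & C) = min(0.8, 0.4) = 0.4
((B & C) -> B): min(1, 1 − 0.4 + 0.8) = 1
(A | A) = max(0.7, 0.7) = 0.7
(((B & C) -> B) & (A | A)) = min(1, 0.7) = 0.7
((B -> B) & (((B & C) -> B) & (A | A))) = min(1, 0.7) = 0.7
(C | C) = max(0.4, 0.4) = 0.4
(A & (C | C)) = min(0.7, 0.4) = 0.4
(((B -> B) & (((B & C) -> B) & (A | A))) -> (A & (C | C))): min(1, 1 − 0.7 + 0.4) = 0.7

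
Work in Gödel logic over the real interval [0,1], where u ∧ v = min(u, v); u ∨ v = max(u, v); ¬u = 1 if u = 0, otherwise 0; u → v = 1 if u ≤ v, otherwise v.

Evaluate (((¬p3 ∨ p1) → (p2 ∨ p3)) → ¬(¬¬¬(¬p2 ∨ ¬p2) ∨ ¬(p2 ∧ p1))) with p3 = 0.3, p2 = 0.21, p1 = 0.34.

¬p3: Gödel ¬ of 0.3 = 0 (operand ≠ 0)
(¬p3 ∨ p1) = max(0, 0.34) = 0.34
(p2 ∨ p3) = max(0.21, 0.3) = 0.3
((¬p3 ∨ p1) → (p2 ∨ p3)): 0.34 > 0.3, so result = 0.3
¬p2: Gödel ¬ of 0.21 = 0 (operand ≠ 0)
¬p2: Gödel ¬ of 0.21 = 0 (operand ≠ 0)
(¬p2 ∨ ¬p2) = max(0, 0) = 0
¬(¬p2 ∨ ¬p2): Gödel ¬ of 0 = 1 (operand is 0)
¬¬(¬p2 ∨ ¬p2): Gödel ¬ of 1 = 0 (operand ≠ 0)
¬¬¬(¬p2 ∨ ¬p2): Gödel ¬ of 0 = 1 (operand is 0)
(p2 ∧ p1) = min(0.21, 0.34) = 0.21
¬(p2 ∧ p1): Gödel ¬ of 0.21 = 0 (operand ≠ 0)
(¬¬¬(¬p2 ∨ ¬p2) ∨ ¬(p2 ∧ p1)) = max(1, 0) = 1
¬(¬¬¬(¬p2 ∨ ¬p2) ∨ ¬(p2 ∧ p1)): Gödel ¬ of 1 = 0 (operand ≠ 0)
(((¬p3 ∨ p1) → (p2 ∨ p3)) → ¬(¬¬¬(¬p2 ∨ ¬p2) ∨ ¬(p2 ∧ p1))): 0.3 > 0, so result = 0

0.00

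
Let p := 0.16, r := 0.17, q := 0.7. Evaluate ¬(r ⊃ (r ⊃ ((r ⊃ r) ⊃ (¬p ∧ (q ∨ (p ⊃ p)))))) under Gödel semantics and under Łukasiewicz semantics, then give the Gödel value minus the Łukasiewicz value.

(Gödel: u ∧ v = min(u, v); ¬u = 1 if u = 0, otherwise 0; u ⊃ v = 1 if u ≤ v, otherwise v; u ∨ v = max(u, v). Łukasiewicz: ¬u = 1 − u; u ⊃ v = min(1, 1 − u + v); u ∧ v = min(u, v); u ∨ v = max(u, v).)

Gödel evaluation:
  (r ⊃ r): 0.17 ≤ 0.17, so result = 1
  ¬p: Gödel ¬ of 0.16 = 0 (operand ≠ 0)
  (p ⊃ p): 0.16 ≤ 0.16, so result = 1
  (q ∨ (p ⊃ p)) = max(0.7, 1) = 1
  (¬p ∧ (q ∨ (p ⊃ p))) = min(0, 1) = 0
  ((r ⊃ r) ⊃ (¬p ∧ (q ∨ (p ⊃ p)))): 1 > 0, so result = 0
  (r ⊃ ((r ⊃ r) ⊃ (¬p ∧ (q ∨ (p ⊃ p))))): 0.17 > 0, so result = 0
  (r ⊃ (r ⊃ ((r ⊃ r) ⊃ (¬p ∧ (q ∨ (p ⊃ p)))))): 0.17 > 0, so result = 0
  ¬(r ⊃ (r ⊃ ((r ⊃ r) ⊃ (¬p ∧ (q ∨ (p ⊃ p)))))): Gödel ¬ of 0 = 1 (operand is 0)
  Gödel value = 1
Łukasiewicz evaluation:
  (r ⊃ r): min(1, 1 − 0.17 + 0.17) = 1
  ¬p: Łukasiewicz ¬ gives 1 − 0.16 = 0.84
  (p ⊃ p): min(1, 1 − 0.16 + 0.16) = 1
  (q ∨ (p ⊃ p)) = max(0.7, 1) = 1
  (¬p ∧ (q ∨ (p ⊃ p))) = min(0.84, 1) = 0.84
  ((r ⊃ r) ⊃ (¬p ∧ (q ∨ (p ⊃ p)))): min(1, 1 − 1 + 0.84) = 0.84
  (r ⊃ ((r ⊃ r) ⊃ (¬p ∧ (q ∨ (p ⊃ p))))): min(1, 1 − 0.17 + 0.84) = 1
  (r ⊃ (r ⊃ ((r ⊃ r) ⊃ (¬p ∧ (q ∨ (p ⊃ p)))))): min(1, 1 − 0.17 + 1) = 1
  ¬(r ⊃ (r ⊃ ((r ⊃ r) ⊃ (¬p ∧ (q ∨ (p ⊃ p)))))): Łukasiewicz ¬ gives 1 − 1 = 0
  Łukasiewicz value = 0
Difference: 1 − 0 = 1.00

1.00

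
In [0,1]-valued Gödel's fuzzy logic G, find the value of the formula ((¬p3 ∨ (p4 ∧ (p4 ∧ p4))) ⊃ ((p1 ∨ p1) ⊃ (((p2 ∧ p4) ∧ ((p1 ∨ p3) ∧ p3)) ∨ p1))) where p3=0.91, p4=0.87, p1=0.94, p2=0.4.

¬p3: Gödel ¬ of 0.91 = 0 (operand ≠ 0)
(p4 ∧ p4) = min(0.87, 0.87) = 0.87
(p4 ∧ (p4 ∧ p4)) = min(0.87, 0.87) = 0.87
(¬p3 ∨ (p4 ∧ (p4 ∧ p4))) = max(0, 0.87) = 0.87
(p1 ∨ p1) = max(0.94, 0.94) = 0.94
(p2 ∧ p4) = min(0.4, 0.87) = 0.4
(p1 ∨ p3) = max(0.94, 0.91) = 0.94
((p1 ∨ p3) ∧ p3) = min(0.94, 0.91) = 0.91
((p2 ∧ p4) ∧ ((p1 ∨ p3) ∧ p3)) = min(0.4, 0.91) = 0.4
(((p2 ∧ p4) ∧ ((p1 ∨ p3) ∧ p3)) ∨ p1) = max(0.4, 0.94) = 0.94
((p1 ∨ p1) ⊃ (((p2 ∧ p4) ∧ ((p1 ∨ p3) ∧ p3)) ∨ p1)): 0.94 ≤ 0.94, so result = 1
((¬p3 ∨ (p4 ∧ (p4 ∧ p4))) ⊃ ((p1 ∨ p1) ⊃ (((p2 ∧ p4) ∧ ((p1 ∨ p3) ∧ p3)) ∨ p1))): 0.87 ≤ 1, so result = 1

1.00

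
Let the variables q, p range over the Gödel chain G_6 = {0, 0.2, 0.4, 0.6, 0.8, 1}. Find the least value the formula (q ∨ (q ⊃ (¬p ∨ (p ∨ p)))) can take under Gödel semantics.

0.40

The minimum is attained at q = 0.4, p = 0.2:
  ¬p: Gödel ¬ of 0.2 = 0 (operand ≠ 0)
  (p ∨ p) = max(0.2, 0.2) = 0.2
  (¬p ∨ (p ∨ p)) = max(0, 0.2) = 0.2
  (q ⊃ (¬p ∨ (p ∨ p))): 0.4 > 0.2, so result = 0.2
  (q ∨ (q ⊃ (¬p ∨ (p ∨ p)))) = max(0.4, 0.2) = 0.4
Checking all 36 assignments confirms none give a value below 0.40.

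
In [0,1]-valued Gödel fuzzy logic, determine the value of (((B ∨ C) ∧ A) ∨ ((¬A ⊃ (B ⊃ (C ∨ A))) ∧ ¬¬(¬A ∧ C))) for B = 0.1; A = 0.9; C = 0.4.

0.40

(B ∨ C) = max(0.1, 0.4) = 0.4
((B ∨ C) ∧ A) = min(0.4, 0.9) = 0.4
¬A: Gödel ¬ of 0.9 = 0 (operand ≠ 0)
(C ∨ A) = max(0.4, 0.9) = 0.9
(B ⊃ (C ∨ A)): 0.1 ≤ 0.9, so result = 1
(¬A ⊃ (B ⊃ (C ∨ A))): 0 ≤ 1, so result = 1
¬A: Gödel ¬ of 0.9 = 0 (operand ≠ 0)
(¬A ∧ C) = min(0, 0.4) = 0
¬(¬A ∧ C): Gödel ¬ of 0 = 1 (operand is 0)
¬¬(¬A ∧ C): Gödel ¬ of 1 = 0 (operand ≠ 0)
((¬A ⊃ (B ⊃ (C ∨ A))) ∧ ¬¬(¬A ∧ C)) = min(1, 0) = 0
(((B ∨ C) ∧ A) ∨ ((¬A ⊃ (B ⊃ (C ∨ A))) ∧ ¬¬(¬A ∧ C))) = max(0.4, 0) = 0.4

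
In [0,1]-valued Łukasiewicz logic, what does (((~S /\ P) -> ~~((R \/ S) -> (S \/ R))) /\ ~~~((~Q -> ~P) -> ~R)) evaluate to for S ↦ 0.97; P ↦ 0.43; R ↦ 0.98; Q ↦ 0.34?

~S: Łukasiewicz ¬ gives 1 − 0.97 = 0.03
(~S /\ P) = min(0.03, 0.43) = 0.03
(R \/ S) = max(0.98, 0.97) = 0.98
(S \/ R) = max(0.97, 0.98) = 0.98
((R \/ S) -> (S \/ R)): min(1, 1 − 0.98 + 0.98) = 1
~((R \/ S) -> (S \/ R)): Łukasiewicz ¬ gives 1 − 1 = 0
~~((R \/ S) -> (S \/ R)): Łukasiewicz ¬ gives 1 − 0 = 1
((~S /\ P) -> ~~((R \/ S) -> (S \/ R))): min(1, 1 − 0.03 + 1) = 1
~Q: Łukasiewicz ¬ gives 1 − 0.34 = 0.66
~P: Łukasiewicz ¬ gives 1 − 0.43 = 0.57
(~Q -> ~P): min(1, 1 − 0.66 + 0.57) = 0.91
~R: Łukasiewicz ¬ gives 1 − 0.98 = 0.02
((~Q -> ~P) -> ~R): min(1, 1 − 0.91 + 0.02) = 0.11
~((~Q -> ~P) -> ~R): Łukasiewicz ¬ gives 1 − 0.11 = 0.89
~~((~Q -> ~P) -> ~R): Łukasiewicz ¬ gives 1 − 0.89 = 0.11
~~~((~Q -> ~P) -> ~R): Łukasiewicz ¬ gives 1 − 0.11 = 0.89
(((~S /\ P) -> ~~((R \/ S) -> (S \/ R))) /\ ~~~((~Q -> ~P) -> ~R)) = min(1, 0.89) = 0.89

0.89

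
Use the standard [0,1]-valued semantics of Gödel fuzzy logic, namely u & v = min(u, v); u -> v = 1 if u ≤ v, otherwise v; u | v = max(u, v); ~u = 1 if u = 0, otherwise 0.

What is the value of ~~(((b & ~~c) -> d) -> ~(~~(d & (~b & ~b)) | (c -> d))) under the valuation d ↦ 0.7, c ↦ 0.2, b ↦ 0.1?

0.00

~c: Gödel ¬ of 0.2 = 0 (operand ≠ 0)
~~c: Gödel ¬ of 0 = 1 (operand is 0)
(b & ~~c) = min(0.1, 1) = 0.1
((b & ~~c) -> d): 0.1 ≤ 0.7, so result = 1
~b: Gödel ¬ of 0.1 = 0 (operand ≠ 0)
~b: Gödel ¬ of 0.1 = 0 (operand ≠ 0)
(~b & ~b) = min(0, 0) = 0
(d & (~b & ~b)) = min(0.7, 0) = 0
~(d & (~b & ~b)): Gödel ¬ of 0 = 1 (operand is 0)
~~(d & (~b & ~b)): Gödel ¬ of 1 = 0 (operand ≠ 0)
(c -> d): 0.2 ≤ 0.7, so result = 1
(~~(d & (~b & ~b)) | (c -> d)) = max(0, 1) = 1
~(~~(d & (~b & ~b)) | (c -> d)): Gödel ¬ of 1 = 0 (operand ≠ 0)
(((b & ~~c) -> d) -> ~(~~(d & (~b & ~b)) | (c -> d))): 1 > 0, so result = 0
~(((b & ~~c) -> d) -> ~(~~(d & (~b & ~b)) | (c -> d))): Gödel ¬ of 0 = 1 (operand is 0)
~~(((b & ~~c) -> d) -> ~(~~(d & (~b & ~b)) | (c -> d))): Gödel ¬ of 1 = 0 (operand ≠ 0)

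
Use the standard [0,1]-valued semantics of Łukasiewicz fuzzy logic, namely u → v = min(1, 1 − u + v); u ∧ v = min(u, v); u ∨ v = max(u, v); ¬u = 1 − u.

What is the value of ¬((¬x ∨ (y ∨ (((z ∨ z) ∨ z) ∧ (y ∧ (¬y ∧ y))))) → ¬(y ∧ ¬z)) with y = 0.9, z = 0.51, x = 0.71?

0.39

¬x: Łukasiewicz ¬ gives 1 − 0.71 = 0.29
(z ∨ z) = max(0.51, 0.51) = 0.51
((z ∨ z) ∨ z) = max(0.51, 0.51) = 0.51
¬y: Łukasiewicz ¬ gives 1 − 0.9 = 0.1
(¬y ∧ y) = min(0.1, 0.9) = 0.1
(y ∧ (¬y ∧ y)) = min(0.9, 0.1) = 0.1
(((z ∨ z) ∨ z) ∧ (y ∧ (¬y ∧ y))) = min(0.51, 0.1) = 0.1
(y ∨ (((z ∨ z) ∨ z) ∧ (y ∧ (¬y ∧ y)))) = max(0.9, 0.1) = 0.9
(¬x ∨ (y ∨ (((z ∨ z) ∨ z) ∧ (y ∧ (¬y ∧ y))))) = max(0.29, 0.9) = 0.9
¬z: Łukasiewicz ¬ gives 1 − 0.51 = 0.49
(y ∧ ¬z) = min(0.9, 0.49) = 0.49
¬(y ∧ ¬z): Łukasiewicz ¬ gives 1 − 0.49 = 0.51
((¬x ∨ (y ∨ (((z ∨ z) ∨ z) ∧ (y ∧ (¬y ∧ y))))) → ¬(y ∧ ¬z)): min(1, 1 − 0.9 + 0.51) = 0.61
¬((¬x ∨ (y ∨ (((z ∨ z) ∨ z) ∧ (y ∧ (¬y ∧ y))))) → ¬(y ∧ ¬z)): Łukasiewicz ¬ gives 1 − 0.61 = 0.39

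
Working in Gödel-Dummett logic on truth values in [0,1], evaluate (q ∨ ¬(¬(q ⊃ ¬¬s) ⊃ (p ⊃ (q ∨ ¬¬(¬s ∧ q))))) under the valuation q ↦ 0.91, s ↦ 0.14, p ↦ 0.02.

¬s: Gödel ¬ of 0.14 = 0 (operand ≠ 0)
¬¬s: Gödel ¬ of 0 = 1 (operand is 0)
(q ⊃ ¬¬s): 0.91 ≤ 1, so result = 1
¬(q ⊃ ¬¬s): Gödel ¬ of 1 = 0 (operand ≠ 0)
¬s: Gödel ¬ of 0.14 = 0 (operand ≠ 0)
(¬s ∧ q) = min(0, 0.91) = 0
¬(¬s ∧ q): Gödel ¬ of 0 = 1 (operand is 0)
¬¬(¬s ∧ q): Gödel ¬ of 1 = 0 (operand ≠ 0)
(q ∨ ¬¬(¬s ∧ q)) = max(0.91, 0) = 0.91
(p ⊃ (q ∨ ¬¬(¬s ∧ q))): 0.02 ≤ 0.91, so result = 1
(¬(q ⊃ ¬¬s) ⊃ (p ⊃ (q ∨ ¬¬(¬s ∧ q)))): 0 ≤ 1, so result = 1
¬(¬(q ⊃ ¬¬s) ⊃ (p ⊃ (q ∨ ¬¬(¬s ∧ q)))): Gödel ¬ of 1 = 0 (operand ≠ 0)
(q ∨ ¬(¬(q ⊃ ¬¬s) ⊃ (p ⊃ (q ∨ ¬¬(¬s ∧ q))))) = max(0.91, 0) = 0.91

0.91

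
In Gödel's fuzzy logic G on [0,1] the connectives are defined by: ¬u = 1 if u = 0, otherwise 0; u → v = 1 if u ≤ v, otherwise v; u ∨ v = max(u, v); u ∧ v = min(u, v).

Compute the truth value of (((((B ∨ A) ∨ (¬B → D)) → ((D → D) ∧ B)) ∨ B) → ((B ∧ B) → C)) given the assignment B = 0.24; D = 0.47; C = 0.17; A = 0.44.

(B ∨ A) = max(0.24, 0.44) = 0.44
¬B: Gödel ¬ of 0.24 = 0 (operand ≠ 0)
(¬B → D): 0 ≤ 0.47, so result = 1
((B ∨ A) ∨ (¬B → D)) = max(0.44, 1) = 1
(D → D): 0.47 ≤ 0.47, so result = 1
((D → D) ∧ B) = min(1, 0.24) = 0.24
(((B ∨ A) ∨ (¬B → D)) → ((D → D) ∧ B)): 1 > 0.24, so result = 0.24
((((B ∨ A) ∨ (¬B → D)) → ((D → D) ∧ B)) ∨ B) = max(0.24, 0.24) = 0.24
(B ∧ B) = min(0.24, 0.24) = 0.24
((B ∧ B) → C): 0.24 > 0.17, so result = 0.17
(((((B ∨ A) ∨ (¬B → D)) → ((D → D) ∧ B)) ∨ B) → ((B ∧ B) → C)): 0.24 > 0.17, so result = 0.17

0.17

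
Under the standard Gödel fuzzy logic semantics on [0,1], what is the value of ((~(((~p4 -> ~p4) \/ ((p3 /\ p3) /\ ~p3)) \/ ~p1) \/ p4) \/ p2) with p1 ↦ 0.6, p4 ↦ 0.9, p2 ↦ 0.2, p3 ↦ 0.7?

~p4: Gödel ¬ of 0.9 = 0 (operand ≠ 0)
~p4: Gödel ¬ of 0.9 = 0 (operand ≠ 0)
(~p4 -> ~p4): 0 ≤ 0, so result = 1
(p3 /\ p3) = min(0.7, 0.7) = 0.7
~p3: Gödel ¬ of 0.7 = 0 (operand ≠ 0)
((p3 /\ p3) /\ ~p3) = min(0.7, 0) = 0
((~p4 -> ~p4) \/ ((p3 /\ p3) /\ ~p3)) = max(1, 0) = 1
~p1: Gödel ¬ of 0.6 = 0 (operand ≠ 0)
(((~p4 -> ~p4) \/ ((p3 /\ p3) /\ ~p3)) \/ ~p1) = max(1, 0) = 1
~(((~p4 -> ~p4) \/ ((p3 /\ p3) /\ ~p3)) \/ ~p1): Gödel ¬ of 1 = 0 (operand ≠ 0)
(~(((~p4 -> ~p4) \/ ((p3 /\ p3) /\ ~p3)) \/ ~p1) \/ p4) = max(0, 0.9) = 0.9
((~(((~p4 -> ~p4) \/ ((p3 /\ p3) /\ ~p3)) \/ ~p1) \/ p4) \/ p2) = max(0.9, 0.2) = 0.9

0.90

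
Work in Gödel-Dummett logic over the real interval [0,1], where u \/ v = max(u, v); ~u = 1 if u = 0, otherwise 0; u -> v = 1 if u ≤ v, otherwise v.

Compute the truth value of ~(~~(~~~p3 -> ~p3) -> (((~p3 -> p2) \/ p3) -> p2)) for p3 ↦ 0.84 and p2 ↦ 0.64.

0.00

~p3: Gödel ¬ of 0.84 = 0 (operand ≠ 0)
~~p3: Gödel ¬ of 0 = 1 (operand is 0)
~~~p3: Gödel ¬ of 1 = 0 (operand ≠ 0)
~p3: Gödel ¬ of 0.84 = 0 (operand ≠ 0)
(~~~p3 -> ~p3): 0 ≤ 0, so result = 1
~(~~~p3 -> ~p3): Gödel ¬ of 1 = 0 (operand ≠ 0)
~~(~~~p3 -> ~p3): Gödel ¬ of 0 = 1 (operand is 0)
~p3: Gödel ¬ of 0.84 = 0 (operand ≠ 0)
(~p3 -> p2): 0 ≤ 0.64, so result = 1
((~p3 -> p2) \/ p3) = max(1, 0.84) = 1
(((~p3 -> p2) \/ p3) -> p2): 1 > 0.64, so result = 0.64
(~~(~~~p3 -> ~p3) -> (((~p3 -> p2) \/ p3) -> p2)): 1 > 0.64, so result = 0.64
~(~~(~~~p3 -> ~p3) -> (((~p3 -> p2) \/ p3) -> p2)): Gödel ¬ of 0.64 = 0 (operand ≠ 0)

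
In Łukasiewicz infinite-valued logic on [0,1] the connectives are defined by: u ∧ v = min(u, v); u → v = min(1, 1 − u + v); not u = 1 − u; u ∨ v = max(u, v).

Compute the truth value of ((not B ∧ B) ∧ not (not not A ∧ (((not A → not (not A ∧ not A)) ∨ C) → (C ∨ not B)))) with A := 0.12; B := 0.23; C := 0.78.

not B: Łukasiewicz ¬ gives 1 − 0.23 = 0.77
(not B ∧ B) = min(0.77, 0.23) = 0.23
not A: Łukasiewicz ¬ gives 1 − 0.12 = 0.88
not not A: Łukasiewicz ¬ gives 1 − 0.88 = 0.12
not A: Łukasiewicz ¬ gives 1 − 0.12 = 0.88
not A: Łukasiewicz ¬ gives 1 − 0.12 = 0.88
not A: Łukasiewicz ¬ gives 1 − 0.12 = 0.88
(not A ∧ not A) = min(0.88, 0.88) = 0.88
not (not A ∧ not A): Łukasiewicz ¬ gives 1 − 0.88 = 0.12
(not A → not (not A ∧ not A)): min(1, 1 − 0.88 + 0.12) = 0.24
((not A → not (not A ∧ not A)) ∨ C) = max(0.24, 0.78) = 0.78
not B: Łukasiewicz ¬ gives 1 − 0.23 = 0.77
(C ∨ not B) = max(0.78, 0.77) = 0.78
(((not A → not (not A ∧ not A)) ∨ C) → (C ∨ not B)): min(1, 1 − 0.78 + 0.78) = 1
(not not A ∧ (((not A → not (not A ∧ not A)) ∨ C) → (C ∨ not B))) = min(0.12, 1) = 0.12
not (not not A ∧ (((not A → not (not A ∧ not A)) ∨ C) → (C ∨ not B))): Łukasiewicz ¬ gives 1 − 0.12 = 0.88
((not B ∧ B) ∧ not (not not A ∧ (((not A → not (not A ∧ not A)) ∨ C) → (C ∨ not B)))) = min(0.23, 0.88) = 0.23

0.23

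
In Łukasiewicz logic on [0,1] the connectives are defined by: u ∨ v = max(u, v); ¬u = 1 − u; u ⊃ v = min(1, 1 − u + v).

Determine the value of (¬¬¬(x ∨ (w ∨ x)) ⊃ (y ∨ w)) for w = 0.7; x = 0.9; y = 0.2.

1.00

(w ∨ x) = max(0.7, 0.9) = 0.9
(x ∨ (w ∨ x)) = max(0.9, 0.9) = 0.9
¬(x ∨ (w ∨ x)): Łukasiewicz ¬ gives 1 − 0.9 = 0.1
¬¬(x ∨ (w ∨ x)): Łukasiewicz ¬ gives 1 − 0.1 = 0.9
¬¬¬(x ∨ (w ∨ x)): Łukasiewicz ¬ gives 1 − 0.9 = 0.1
(y ∨ w) = max(0.2, 0.7) = 0.7
(¬¬¬(x ∨ (w ∨ x)) ⊃ (y ∨ w)): min(1, 1 − 0.1 + 0.7) = 1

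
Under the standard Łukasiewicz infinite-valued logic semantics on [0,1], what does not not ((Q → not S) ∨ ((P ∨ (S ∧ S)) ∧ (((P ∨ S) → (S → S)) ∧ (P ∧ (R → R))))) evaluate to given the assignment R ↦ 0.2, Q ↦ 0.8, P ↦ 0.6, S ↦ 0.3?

0.90

not S: Łukasiewicz ¬ gives 1 − 0.3 = 0.7
(Q → not S): min(1, 1 − 0.8 + 0.7) = 0.9
(S ∧ S) = min(0.3, 0.3) = 0.3
(P ∨ (S ∧ S)) = max(0.6, 0.3) = 0.6
(P ∨ S) = max(0.6, 0.3) = 0.6
(S → S): min(1, 1 − 0.3 + 0.3) = 1
((P ∨ S) → (S → S)): min(1, 1 − 0.6 + 1) = 1
(R → R): min(1, 1 − 0.2 + 0.2) = 1
(P ∧ (R → R)) = min(0.6, 1) = 0.6
(((P ∨ S) → (S → S)) ∧ (P ∧ (R → R))) = min(1, 0.6) = 0.6
((P ∨ (S ∧ S)) ∧ (((P ∨ S) → (S → S)) ∧ (P ∧ (R → R)))) = min(0.6, 0.6) = 0.6
((Q → not S) ∨ ((P ∨ (S ∧ S)) ∧ (((P ∨ S) → (S → S)) ∧ (P ∧ (R → R))))) = max(0.9, 0.6) = 0.9
not ((Q → not S) ∨ ((P ∨ (S ∧ S)) ∧ (((P ∨ S) → (S → S)) ∧ (P ∧ (R → R))))): Łukasiewicz ¬ gives 1 − 0.9 = 0.1
not not ((Q → not S) ∨ ((P ∨ (S ∧ S)) ∧ (((P ∨ S) → (S → S)) ∧ (P ∧ (R → R))))): Łukasiewicz ¬ gives 1 − 0.1 = 0.9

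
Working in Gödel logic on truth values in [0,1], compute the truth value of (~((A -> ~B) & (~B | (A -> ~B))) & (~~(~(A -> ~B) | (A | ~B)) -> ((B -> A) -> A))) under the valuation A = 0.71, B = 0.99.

~B: Gödel ¬ of 0.99 = 0 (operand ≠ 0)
(A -> ~B): 0.71 > 0, so result = 0
~B: Gödel ¬ of 0.99 = 0 (operand ≠ 0)
~B: Gödel ¬ of 0.99 = 0 (operand ≠ 0)
(A -> ~B): 0.71 > 0, so result = 0
(~B | (A -> ~B)) = max(0, 0) = 0
((A -> ~B) & (~B | (A -> ~B))) = min(0, 0) = 0
~((A -> ~B) & (~B | (A -> ~B))): Gödel ¬ of 0 = 1 (operand is 0)
~B: Gödel ¬ of 0.99 = 0 (operand ≠ 0)
(A -> ~B): 0.71 > 0, so result = 0
~(A -> ~B): Gödel ¬ of 0 = 1 (operand is 0)
~B: Gödel ¬ of 0.99 = 0 (operand ≠ 0)
(A | ~B) = max(0.71, 0) = 0.71
(~(A -> ~B) | (A | ~B)) = max(1, 0.71) = 1
~(~(A -> ~B) | (A | ~B)): Gödel ¬ of 1 = 0 (operand ≠ 0)
~~(~(A -> ~B) | (A | ~B)): Gödel ¬ of 0 = 1 (operand is 0)
(B -> A): 0.99 > 0.71, so result = 0.71
((B -> A) -> A): 0.71 ≤ 0.71, so result = 1
(~~(~(A -> ~B) | (A | ~B)) -> ((B -> A) -> A)): 1 ≤ 1, so result = 1
(~((A -> ~B) & (~B | (A -> ~B))) & (~~(~(A -> ~B) | (A | ~B)) -> ((B -> A) -> A))) = min(1, 1) = 1

1.00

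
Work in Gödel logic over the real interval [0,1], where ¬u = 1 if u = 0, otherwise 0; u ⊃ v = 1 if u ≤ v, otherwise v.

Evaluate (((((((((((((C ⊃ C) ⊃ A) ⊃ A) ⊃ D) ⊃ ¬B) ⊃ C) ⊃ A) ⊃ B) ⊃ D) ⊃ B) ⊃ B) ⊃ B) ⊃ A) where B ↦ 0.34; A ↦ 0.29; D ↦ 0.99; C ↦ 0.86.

(C ⊃ C): 0.86 ≤ 0.86, so result = 1
((C ⊃ C) ⊃ A): 1 > 0.29, so result = 0.29
(((C ⊃ C) ⊃ A) ⊃ A): 0.29 ≤ 0.29, so result = 1
((((C ⊃ C) ⊃ A) ⊃ A) ⊃ D): 1 > 0.99, so result = 0.99
¬B: Gödel ¬ of 0.34 = 0 (operand ≠ 0)
(((((C ⊃ C) ⊃ A) ⊃ A) ⊃ D) ⊃ ¬B): 0.99 > 0, so result = 0
((((((C ⊃ C) ⊃ A) ⊃ A) ⊃ D) ⊃ ¬B) ⊃ C): 0 ≤ 0.86, so result = 1
(((((((C ⊃ C) ⊃ A) ⊃ A) ⊃ D) ⊃ ¬B) ⊃ C) ⊃ A): 1 > 0.29, so result = 0.29
((((((((C ⊃ C) ⊃ A) ⊃ A) ⊃ D) ⊃ ¬B) ⊃ C) ⊃ A) ⊃ B): 0.29 ≤ 0.34, so result = 1
(((((((((C ⊃ C) ⊃ A) ⊃ A) ⊃ D) ⊃ ¬B) ⊃ C) ⊃ A) ⊃ B) ⊃ D): 1 > 0.99, so result = 0.99
((((((((((C ⊃ C) ⊃ A) ⊃ A) ⊃ D) ⊃ ¬B) ⊃ C) ⊃ A) ⊃ B) ⊃ D) ⊃ B): 0.99 > 0.34, so result = 0.34
(((((((((((C ⊃ C) ⊃ A) ⊃ A) ⊃ D) ⊃ ¬B) ⊃ C) ⊃ A) ⊃ B) ⊃ D) ⊃ B) ⊃ B): 0.34 ≤ 0.34, so result = 1
((((((((((((C ⊃ C) ⊃ A) ⊃ A) ⊃ D) ⊃ ¬B) ⊃ C) ⊃ A) ⊃ B) ⊃ D) ⊃ B) ⊃ B) ⊃ B): 1 > 0.34, so result = 0.34
(((((((((((((C ⊃ C) ⊃ A) ⊃ A) ⊃ D) ⊃ ¬B) ⊃ C) ⊃ A) ⊃ B) ⊃ D) ⊃ B) ⊃ B) ⊃ B) ⊃ A): 0.34 > 0.29, so result = 0.29

0.29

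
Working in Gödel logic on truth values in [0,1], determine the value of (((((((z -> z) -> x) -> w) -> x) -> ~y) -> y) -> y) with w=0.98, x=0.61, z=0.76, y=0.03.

(z -> z): 0.76 ≤ 0.76, so result = 1
((z -> z) -> x): 1 > 0.61, so result = 0.61
(((z -> z) -> x) -> w): 0.61 ≤ 0.98, so result = 1
((((z -> z) -> x) -> w) -> x): 1 > 0.61, so result = 0.61
~y: Gödel ¬ of 0.03 = 0 (operand ≠ 0)
(((((z -> z) -> x) -> w) -> x) -> ~y): 0.61 > 0, so result = 0
((((((z -> z) -> x) -> w) -> x) -> ~y) -> y): 0 ≤ 0.03, so result = 1
(((((((z -> z) -> x) -> w) -> x) -> ~y) -> y) -> y): 1 > 0.03, so result = 0.03

0.03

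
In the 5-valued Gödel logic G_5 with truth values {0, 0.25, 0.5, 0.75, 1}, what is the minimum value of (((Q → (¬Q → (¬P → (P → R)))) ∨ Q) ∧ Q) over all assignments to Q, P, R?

0.00

The minimum is attained at Q = 0, P = 0, R = 0:
  ¬Q: Gödel ¬ of 0 = 1 (operand is 0)
  ¬P: Gödel ¬ of 0 = 1 (operand is 0)
  (P → R): 0 ≤ 0, so result = 1
  (¬P → (P → R)): 1 ≤ 1, so result = 1
  (¬Q → (¬P → (P → R))): 1 ≤ 1, so result = 1
  (Q → (¬Q → (¬P → (P → R)))): 0 ≤ 1, so result = 1
  ((Q → (¬Q → (¬P → (P → R)))) ∨ Q) = max(1, 0) = 1
  (((Q → (¬Q → (¬P → (P → R)))) ∨ Q) ∧ Q) = min(1, 0) = 0
Checking all 125 assignments confirms none give a value below 0.00.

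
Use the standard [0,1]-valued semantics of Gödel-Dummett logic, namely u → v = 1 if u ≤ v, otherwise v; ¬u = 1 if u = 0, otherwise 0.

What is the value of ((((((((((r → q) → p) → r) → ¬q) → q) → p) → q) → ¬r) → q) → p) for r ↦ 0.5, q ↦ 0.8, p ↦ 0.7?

(r → q): 0.5 ≤ 0.8, so result = 1
((r → q) → p): 1 > 0.7, so result = 0.7
(((r → q) → p) → r): 0.7 > 0.5, so result = 0.5
¬q: Gödel ¬ of 0.8 = 0 (operand ≠ 0)
((((r → q) → p) → r) → ¬q): 0.5 > 0, so result = 0
(((((r → q) → p) → r) → ¬q) → q): 0 ≤ 0.8, so result = 1
((((((r → q) → p) → r) → ¬q) → q) → p): 1 > 0.7, so result = 0.7
(((((((r → q) → p) → r) → ¬q) → q) → p) → q): 0.7 ≤ 0.8, so result = 1
¬r: Gödel ¬ of 0.5 = 0 (operand ≠ 0)
((((((((r → q) → p) → r) → ¬q) → q) → p) → q) → ¬r): 1 > 0, so result = 0
(((((((((r → q) → p) → r) → ¬q) → q) → p) → q) → ¬r) → q): 0 ≤ 0.8, so result = 1
((((((((((r → q) → p) → r) → ¬q) → q) → p) → q) → ¬r) → q) → p): 1 > 0.7, so result = 0.7

0.70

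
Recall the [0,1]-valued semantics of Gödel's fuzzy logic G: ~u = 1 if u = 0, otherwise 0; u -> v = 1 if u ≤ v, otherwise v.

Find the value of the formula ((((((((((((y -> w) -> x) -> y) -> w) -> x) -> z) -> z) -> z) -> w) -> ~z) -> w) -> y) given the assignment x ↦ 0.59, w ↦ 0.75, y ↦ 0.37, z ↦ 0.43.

0.37

(y -> w): 0.37 ≤ 0.75, so result = 1
((y -> w) -> x): 1 > 0.59, so result = 0.59
(((y -> w) -> x) -> y): 0.59 > 0.37, so result = 0.37
((((y -> w) -> x) -> y) -> w): 0.37 ≤ 0.75, so result = 1
(((((y -> w) -> x) -> y) -> w) -> x): 1 > 0.59, so result = 0.59
((((((y -> w) -> x) -> y) -> w) -> x) -> z): 0.59 > 0.43, so result = 0.43
(((((((y -> w) -> x) -> y) -> w) -> x) -> z) -> z): 0.43 ≤ 0.43, so result = 1
((((((((y -> w) -> x) -> y) -> w) -> x) -> z) -> z) -> z): 1 > 0.43, so result = 0.43
(((((((((y -> w) -> x) -> y) -> w) -> x) -> z) -> z) -> z) -> w): 0.43 ≤ 0.75, so result = 1
~z: Gödel ¬ of 0.43 = 0 (operand ≠ 0)
((((((((((y -> w) -> x) -> y) -> w) -> x) -> z) -> z) -> z) -> w) -> ~z): 1 > 0, so result = 0
(((((((((((y -> w) -> x) -> y) -> w) -> x) -> z) -> z) -> z) -> w) -> ~z) -> w): 0 ≤ 0.75, so result = 1
((((((((((((y -> w) -> x) -> y) -> w) -> x) -> z) -> z) -> z) -> w) -> ~z) -> w) -> y): 1 > 0.37, so result = 0.37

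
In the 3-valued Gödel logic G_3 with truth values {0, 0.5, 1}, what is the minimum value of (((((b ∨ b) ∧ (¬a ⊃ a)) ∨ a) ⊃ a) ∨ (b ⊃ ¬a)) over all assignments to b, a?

0.50

The minimum is attained at b = 1, a = 0.5:
  (b ∨ b) = max(1, 1) = 1
  ¬a: Gödel ¬ of 0.5 = 0 (operand ≠ 0)
  (¬a ⊃ a): 0 ≤ 0.5, so result = 1
  ((b ∨ b) ∧ (¬a ⊃ a)) = min(1, 1) = 1
  (((b ∨ b) ∧ (¬a ⊃ a)) ∨ a) = max(1, 0.5) = 1
  ((((b ∨ b) ∧ (¬a ⊃ a)) ∨ a) ⊃ a): 1 > 0.5, so result = 0.5
  ¬a: Gödel ¬ of 0.5 = 0 (operand ≠ 0)
  (b ⊃ ¬a): 1 > 0, so result = 0
  (((((b ∨ b) ∧ (¬a ⊃ a)) ∨ a) ⊃ a) ∨ (b ⊃ ¬a)) = max(0.5, 0) = 0.5
Checking all 9 assignments confirms none give a value below 0.50.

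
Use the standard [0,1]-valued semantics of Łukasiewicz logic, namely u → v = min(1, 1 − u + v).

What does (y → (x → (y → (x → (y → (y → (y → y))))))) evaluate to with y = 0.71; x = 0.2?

(y → y): min(1, 1 − 0.71 + 0.71) = 1
(y → (y → y)): min(1, 1 − 0.71 + 1) = 1
(y → (y → (y → y))): min(1, 1 − 0.71 + 1) = 1
(x → (y → (y → (y → y)))): min(1, 1 − 0.2 + 1) = 1
(y → (x → (y → (y → (y → y))))): min(1, 1 − 0.71 + 1) = 1
(x → (y → (x → (y → (y → (y → y)))))): min(1, 1 − 0.2 + 1) = 1
(y → (x → (y → (x → (y → (y → (y → y))))))): min(1, 1 − 0.71 + 1) = 1

1.00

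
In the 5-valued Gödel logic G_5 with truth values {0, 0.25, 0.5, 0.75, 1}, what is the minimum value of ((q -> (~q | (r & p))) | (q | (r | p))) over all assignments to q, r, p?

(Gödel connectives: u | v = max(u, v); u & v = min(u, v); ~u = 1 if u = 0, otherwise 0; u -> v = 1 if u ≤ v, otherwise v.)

The minimum is attained at q = 0.25, r = 0, p = 0:
  ~q: Gödel ¬ of 0.25 = 0 (operand ≠ 0)
  (r & p) = min(0, 0) = 0
  (~q | (r & p)) = max(0, 0) = 0
  (q -> (~q | (r & p))): 0.25 > 0, so result = 0
  (r | p) = max(0, 0) = 0
  (q | (r | p)) = max(0.25, 0) = 0.25
  ((q -> (~q | (r & p))) | (q | (r | p))) = max(0, 0.25) = 0.25
Checking all 125 assignments confirms none give a value below 0.25.

0.25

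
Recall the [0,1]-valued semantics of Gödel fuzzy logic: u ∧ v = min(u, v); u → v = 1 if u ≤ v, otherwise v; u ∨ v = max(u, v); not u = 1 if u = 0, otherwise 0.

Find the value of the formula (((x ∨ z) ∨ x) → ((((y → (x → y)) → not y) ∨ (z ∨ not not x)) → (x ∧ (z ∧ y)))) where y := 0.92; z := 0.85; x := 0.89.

(x ∨ z) = max(0.89, 0.85) = 0.89
((x ∨ z) ∨ x) = max(0.89, 0.89) = 0.89
(x → y): 0.89 ≤ 0.92, so result = 1
(y → (x → y)): 0.92 ≤ 1, so result = 1
not y: Gödel ¬ of 0.92 = 0 (operand ≠ 0)
((y → (x → y)) → not y): 1 > 0, so result = 0
not x: Gödel ¬ of 0.89 = 0 (operand ≠ 0)
not not x: Gödel ¬ of 0 = 1 (operand is 0)
(z ∨ not not x) = max(0.85, 1) = 1
(((y → (x → y)) → not y) ∨ (z ∨ not not x)) = max(0, 1) = 1
(z ∧ y) = min(0.85, 0.92) = 0.85
(x ∧ (z ∧ y)) = min(0.89, 0.85) = 0.85
((((y → (x → y)) → not y) ∨ (z ∨ not not x)) → (x ∧ (z ∧ y))): 1 > 0.85, so result = 0.85
(((x ∨ z) ∨ x) → ((((y → (x → y)) → not y) ∨ (z ∨ not not x)) → (x ∧ (z ∧ y)))): 0.89 > 0.85, so result = 0.85

0.85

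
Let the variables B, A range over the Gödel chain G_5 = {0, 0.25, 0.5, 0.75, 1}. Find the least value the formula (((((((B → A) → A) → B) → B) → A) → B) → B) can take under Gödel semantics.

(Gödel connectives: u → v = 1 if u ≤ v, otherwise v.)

The minimum is attained at B = 0.25, A = 0:
  (B → A): 0.25 > 0, so result = 0
  ((B → A) → A): 0 ≤ 0, so result = 1
  (((B → A) → A) → B): 1 > 0.25, so result = 0.25
  ((((B → A) → A) → B) → B): 0.25 ≤ 0.25, so result = 1
  (((((B → A) → A) → B) → B) → A): 1 > 0, so result = 0
  ((((((B → A) → A) → B) → B) → A) → B): 0 ≤ 0.25, so result = 1
  (((((((B → A) → A) → B) → B) → A) → B) → B): 1 > 0.25, so result = 0.25
Checking all 25 assignments confirms none give a value below 0.25.

0.25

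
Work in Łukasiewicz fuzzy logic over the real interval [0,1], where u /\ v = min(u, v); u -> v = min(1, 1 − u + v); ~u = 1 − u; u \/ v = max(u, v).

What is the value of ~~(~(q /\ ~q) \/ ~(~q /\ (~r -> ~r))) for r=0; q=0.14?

0.86

~q: Łukasiewicz ¬ gives 1 − 0.14 = 0.86
(q /\ ~q) = min(0.14, 0.86) = 0.14
~(q /\ ~q): Łukasiewicz ¬ gives 1 − 0.14 = 0.86
~q: Łukasiewicz ¬ gives 1 − 0.14 = 0.86
~r: Łukasiewicz ¬ gives 1 − 0 = 1
~r: Łukasiewicz ¬ gives 1 − 0 = 1
(~r -> ~r): min(1, 1 − 1 + 1) = 1
(~q /\ (~r -> ~r)) = min(0.86, 1) = 0.86
~(~q /\ (~r -> ~r)): Łukasiewicz ¬ gives 1 − 0.86 = 0.14
(~(q /\ ~q) \/ ~(~q /\ (~r -> ~r))) = max(0.86, 0.14) = 0.86
~(~(q /\ ~q) \/ ~(~q /\ (~r -> ~r))): Łukasiewicz ¬ gives 1 − 0.86 = 0.14
~~(~(q /\ ~q) \/ ~(~q /\ (~r -> ~r))): Łukasiewicz ¬ gives 1 − 0.14 = 0.86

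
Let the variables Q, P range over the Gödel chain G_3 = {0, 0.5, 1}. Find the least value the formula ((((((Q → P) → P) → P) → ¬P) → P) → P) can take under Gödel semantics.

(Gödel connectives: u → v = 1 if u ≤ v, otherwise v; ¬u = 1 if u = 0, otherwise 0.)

0.50

The minimum is attained at Q = 0, P = 0.5:
  (Q → P): 0 ≤ 0.5, so result = 1
  ((Q → P) → P): 1 > 0.5, so result = 0.5
  (((Q → P) → P) → P): 0.5 ≤ 0.5, so result = 1
  ¬P: Gödel ¬ of 0.5 = 0 (operand ≠ 0)
  ((((Q → P) → P) → P) → ¬P): 1 > 0, so result = 0
  (((((Q → P) → P) → P) → ¬P) → P): 0 ≤ 0.5, so result = 1
  ((((((Q → P) → P) → P) → ¬P) → P) → P): 1 > 0.5, so result = 0.5
Checking all 9 assignments confirms none give a value below 0.50.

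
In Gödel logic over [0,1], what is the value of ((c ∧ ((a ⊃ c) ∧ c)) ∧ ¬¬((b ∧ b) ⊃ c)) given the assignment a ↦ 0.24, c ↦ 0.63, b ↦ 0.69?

(a ⊃ c): 0.24 ≤ 0.63, so result = 1
((a ⊃ c) ∧ c) = min(1, 0.63) = 0.63
(c ∧ ((a ⊃ c) ∧ c)) = min(0.63, 0.63) = 0.63
(b ∧ b) = min(0.69, 0.69) = 0.69
((b ∧ b) ⊃ c): 0.69 > 0.63, so result = 0.63
¬((b ∧ b) ⊃ c): Gödel ¬ of 0.63 = 0 (operand ≠ 0)
¬¬((b ∧ b) ⊃ c): Gödel ¬ of 0 = 1 (operand is 0)
((c ∧ ((a ⊃ c) ∧ c)) ∧ ¬¬((b ∧ b) ⊃ c)) = min(0.63, 1) = 0.63

0.63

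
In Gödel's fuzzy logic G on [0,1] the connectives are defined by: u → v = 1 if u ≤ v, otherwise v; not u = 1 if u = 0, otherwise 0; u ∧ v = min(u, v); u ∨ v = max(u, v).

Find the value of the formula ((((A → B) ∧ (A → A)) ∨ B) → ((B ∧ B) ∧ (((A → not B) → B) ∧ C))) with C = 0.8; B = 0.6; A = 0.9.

(A → B): 0.9 > 0.6, so result = 0.6
(A → A): 0.9 ≤ 0.9, so result = 1
((A → B) ∧ (A → A)) = min(0.6, 1) = 0.6
(((A → B) ∧ (A → A)) ∨ B) = max(0.6, 0.6) = 0.6
(B ∧ B) = min(0.6, 0.6) = 0.6
not B: Gödel ¬ of 0.6 = 0 (operand ≠ 0)
(A → not B): 0.9 > 0, so result = 0
((A → not B) → B): 0 ≤ 0.6, so result = 1
(((A → not B) → B) ∧ C) = min(1, 0.8) = 0.8
((B ∧ B) ∧ (((A → not B) → B) ∧ C)) = min(0.6, 0.8) = 0.6
((((A → B) ∧ (A → A)) ∨ B) → ((B ∧ B) ∧ (((A → not B) → B) ∧ C))): 0.6 ≤ 0.6, so result = 1

1.00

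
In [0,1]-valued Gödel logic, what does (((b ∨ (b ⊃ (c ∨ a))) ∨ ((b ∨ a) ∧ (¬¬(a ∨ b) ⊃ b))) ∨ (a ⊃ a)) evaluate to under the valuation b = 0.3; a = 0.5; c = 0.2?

(c ∨ a) = max(0.2, 0.5) = 0.5
(b ⊃ (c ∨ a)): 0.3 ≤ 0.5, so result = 1
(b ∨ (b ⊃ (c ∨ a))) = max(0.3, 1) = 1
(b ∨ a) = max(0.3, 0.5) = 0.5
(a ∨ b) = max(0.5, 0.3) = 0.5
¬(a ∨ b): Gödel ¬ of 0.5 = 0 (operand ≠ 0)
¬¬(a ∨ b): Gödel ¬ of 0 = 1 (operand is 0)
(¬¬(a ∨ b) ⊃ b): 1 > 0.3, so result = 0.3
((b ∨ a) ∧ (¬¬(a ∨ b) ⊃ b)) = min(0.5, 0.3) = 0.3
((b ∨ (b ⊃ (c ∨ a))) ∨ ((b ∨ a) ∧ (¬¬(a ∨ b) ⊃ b))) = max(1, 0.3) = 1
(a ⊃ a): 0.5 ≤ 0.5, so result = 1
(((b ∨ (b ⊃ (c ∨ a))) ∨ ((b ∨ a) ∧ (¬¬(a ∨ b) ⊃ b))) ∨ (a ⊃ a)) = max(1, 1) = 1

1.00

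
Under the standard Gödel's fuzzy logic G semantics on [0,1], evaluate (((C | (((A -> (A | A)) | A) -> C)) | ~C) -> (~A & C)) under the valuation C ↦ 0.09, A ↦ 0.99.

(A | A) = max(0.99, 0.99) = 0.99
(A -> (A | A)): 0.99 ≤ 0.99, so result = 1
((A -> (A | A)) | A) = max(1, 0.99) = 1
(((A -> (A | A)) | A) -> C): 1 > 0.09, so result = 0.09
(C | (((A -> (A | A)) | A) -> C)) = max(0.09, 0.09) = 0.09
~C: Gödel ¬ of 0.09 = 0 (operand ≠ 0)
((C | (((A -> (A | A)) | A) -> C)) | ~C) = max(0.09, 0) = 0.09
~A: Gödel ¬ of 0.99 = 0 (operand ≠ 0)
(~A & C) = min(0, 0.09) = 0
(((C | (((A -> (A | A)) | A) -> C)) | ~C) -> (~A & C)): 0.09 > 0, so result = 0

0.00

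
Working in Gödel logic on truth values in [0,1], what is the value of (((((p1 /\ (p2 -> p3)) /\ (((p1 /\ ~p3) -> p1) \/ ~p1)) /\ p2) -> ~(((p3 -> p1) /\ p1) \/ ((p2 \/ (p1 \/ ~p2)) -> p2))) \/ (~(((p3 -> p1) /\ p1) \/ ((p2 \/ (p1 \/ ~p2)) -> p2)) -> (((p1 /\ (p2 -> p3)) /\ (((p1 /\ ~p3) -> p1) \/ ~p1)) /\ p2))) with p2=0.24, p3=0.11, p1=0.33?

(p2 -> p3): 0.24 > 0.11, so result = 0.11
(p1 /\ (p2 -> p3)) = min(0.33, 0.11) = 0.11
~p3: Gödel ¬ of 0.11 = 0 (operand ≠ 0)
(p1 /\ ~p3) = min(0.33, 0) = 0
((p1 /\ ~p3) -> p1): 0 ≤ 0.33, so result = 1
~p1: Gödel ¬ of 0.33 = 0 (operand ≠ 0)
(((p1 /\ ~p3) -> p1) \/ ~p1) = max(1, 0) = 1
((p1 /\ (p2 -> p3)) /\ (((p1 /\ ~p3) -> p1) \/ ~p1)) = min(0.11, 1) = 0.11
(((p1 /\ (p2 -> p3)) /\ (((p1 /\ ~p3) -> p1) \/ ~p1)) /\ p2) = min(0.11, 0.24) = 0.11
(p3 -> p1): 0.11 ≤ 0.33, so result = 1
((p3 -> p1) /\ p1) = min(1, 0.33) = 0.33
~p2: Gödel ¬ of 0.24 = 0 (operand ≠ 0)
(p1 \/ ~p2) = max(0.33, 0) = 0.33
(p2 \/ (p1 \/ ~p2)) = max(0.24, 0.33) = 0.33
((p2 \/ (p1 \/ ~p2)) -> p2): 0.33 > 0.24, so result = 0.24
(((p3 -> p1) /\ p1) \/ ((p2 \/ (p1 \/ ~p2)) -> p2)) = max(0.33, 0.24) = 0.33
~(((p3 -> p1) /\ p1) \/ ((p2 \/ (p1 \/ ~p2)) -> p2)): Gödel ¬ of 0.33 = 0 (operand ≠ 0)
((((p1 /\ (p2 -> p3)) /\ (((p1 /\ ~p3) -> p1) \/ ~p1)) /\ p2) -> ~(((p3 -> p1) /\ p1) \/ ((p2 \/ (p1 \/ ~p2)) -> p2))): 0.11 > 0, so result = 0
(p3 -> p1): 0.11 ≤ 0.33, so result = 1
((p3 -> p1) /\ p1) = min(1, 0.33) = 0.33
~p2: Gödel ¬ of 0.24 = 0 (operand ≠ 0)
(p1 \/ ~p2) = max(0.33, 0) = 0.33
(p2 \/ (p1 \/ ~p2)) = max(0.24, 0.33) = 0.33
((p2 \/ (p1 \/ ~p2)) -> p2): 0.33 > 0.24, so result = 0.24
(((p3 -> p1) /\ p1) \/ ((p2 \/ (p1 \/ ~p2)) -> p2)) = max(0.33, 0.24) = 0.33
~(((p3 -> p1) /\ p1) \/ ((p2 \/ (p1 \/ ~p2)) -> p2)): Gödel ¬ of 0.33 = 0 (operand ≠ 0)
(p2 -> p3): 0.24 > 0.11, so result = 0.11
(p1 /\ (p2 -> p3)) = min(0.33, 0.11) = 0.11
~p3: Gödel ¬ of 0.11 = 0 (operand ≠ 0)
(p1 /\ ~p3) = min(0.33, 0) = 0
((p1 /\ ~p3) -> p1): 0 ≤ 0.33, so result = 1
~p1: Gödel ¬ of 0.33 = 0 (operand ≠ 0)
(((p1 /\ ~p3) -> p1) \/ ~p1) = max(1, 0) = 1
((p1 /\ (p2 -> p3)) /\ (((p1 /\ ~p3) -> p1) \/ ~p1)) = min(0.11, 1) = 0.11
(((p1 /\ (p2 -> p3)) /\ (((p1 /\ ~p3) -> p1) \/ ~p1)) /\ p2) = min(0.11, 0.24) = 0.11
(~(((p3 -> p1) /\ p1) \/ ((p2 \/ (p1 \/ ~p2)) -> p2)) -> (((p1 /\ (p2 -> p3)) /\ (((p1 /\ ~p3) -> p1) \/ ~p1)) /\ p2)): 0 ≤ 0.11, so result = 1
(((((p1 /\ (p2 -> p3)) /\ (((p1 /\ ~p3) -> p1) \/ ~p1)) /\ p2) -> ~(((p3 -> p1) /\ p1) \/ ((p2 \/ (p1 \/ ~p2)) -> p2))) \/ (~(((p3 -> p1) /\ p1) \/ ((p2 \/ (p1 \/ ~p2)) -> p2)) -> (((p1 /\ (p2 -> p3)) /\ (((p1 /\ ~p3) -> p1) \/ ~p1)) /\ p2))) = max(0, 1) = 1

1.00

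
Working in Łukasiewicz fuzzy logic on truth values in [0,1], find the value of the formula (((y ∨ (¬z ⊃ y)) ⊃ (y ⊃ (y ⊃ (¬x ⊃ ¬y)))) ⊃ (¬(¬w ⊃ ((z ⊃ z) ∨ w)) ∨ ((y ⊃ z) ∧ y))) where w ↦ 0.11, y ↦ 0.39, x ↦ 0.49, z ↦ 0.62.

0.39

¬z: Łukasiewicz ¬ gives 1 − 0.62 = 0.38
(¬z ⊃ y): min(1, 1 − 0.38 + 0.39) = 1
(y ∨ (¬z ⊃ y)) = max(0.39, 1) = 1
¬x: Łukasiewicz ¬ gives 1 − 0.49 = 0.51
¬y: Łukasiewicz ¬ gives 1 − 0.39 = 0.61
(¬x ⊃ ¬y): min(1, 1 − 0.51 + 0.61) = 1
(y ⊃ (¬x ⊃ ¬y)): min(1, 1 − 0.39 + 1) = 1
(y ⊃ (y ⊃ (¬x ⊃ ¬y))): min(1, 1 − 0.39 + 1) = 1
((y ∨ (¬z ⊃ y)) ⊃ (y ⊃ (y ⊃ (¬x ⊃ ¬y)))): min(1, 1 − 1 + 1) = 1
¬w: Łukasiewicz ¬ gives 1 − 0.11 = 0.89
(z ⊃ z): min(1, 1 − 0.62 + 0.62) = 1
((z ⊃ z) ∨ w) = max(1, 0.11) = 1
(¬w ⊃ ((z ⊃ z) ∨ w)): min(1, 1 − 0.89 + 1) = 1
¬(¬w ⊃ ((z ⊃ z) ∨ w)): Łukasiewicz ¬ gives 1 − 1 = 0
(y ⊃ z): min(1, 1 − 0.39 + 0.62) = 1
((y ⊃ z) ∧ y) = min(1, 0.39) = 0.39
(¬(¬w ⊃ ((z ⊃ z) ∨ w)) ∨ ((y ⊃ z) ∧ y)) = max(0, 0.39) = 0.39
(((y ∨ (¬z ⊃ y)) ⊃ (y ⊃ (y ⊃ (¬x ⊃ ¬y)))) ⊃ (¬(¬w ⊃ ((z ⊃ z) ∨ w)) ∨ ((y ⊃ z) ∧ y))): min(1, 1 − 1 + 0.39) = 0.39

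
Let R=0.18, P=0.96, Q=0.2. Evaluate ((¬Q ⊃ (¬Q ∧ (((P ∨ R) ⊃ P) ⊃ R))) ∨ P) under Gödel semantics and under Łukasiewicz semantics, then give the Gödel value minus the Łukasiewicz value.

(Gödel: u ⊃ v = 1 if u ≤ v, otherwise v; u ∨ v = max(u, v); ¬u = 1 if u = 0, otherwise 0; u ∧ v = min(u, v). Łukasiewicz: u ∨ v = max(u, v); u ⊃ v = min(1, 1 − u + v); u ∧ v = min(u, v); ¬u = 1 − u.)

0.04

Gödel evaluation:
  ¬Q: Gödel ¬ of 0.2 = 0 (operand ≠ 0)
  ¬Q: Gödel ¬ of 0.2 = 0 (operand ≠ 0)
  (P ∨ R) = max(0.96, 0.18) = 0.96
  ((P ∨ R) ⊃ P): 0.96 ≤ 0.96, so result = 1
  (((P ∨ R) ⊃ P) ⊃ R): 1 > 0.18, so result = 0.18
  (¬Q ∧ (((P ∨ R) ⊃ P) ⊃ R)) = min(0, 0.18) = 0
  (¬Q ⊃ (¬Q ∧ (((P ∨ R) ⊃ P) ⊃ R))): 0 ≤ 0, so result = 1
  ((¬Q ⊃ (¬Q ∧ (((P ∨ R) ⊃ P) ⊃ R))) ∨ P) = max(1, 0.96) = 1
  Gödel value = 1
Łukasiewicz evaluation:
  ¬Q: Łukasiewicz ¬ gives 1 − 0.2 = 0.8
  ¬Q: Łukasiewicz ¬ gives 1 − 0.2 = 0.8
  (P ∨ R) = max(0.96, 0.18) = 0.96
  ((P ∨ R) ⊃ P): min(1, 1 − 0.96 + 0.96) = 1
  (((P ∨ R) ⊃ P) ⊃ R): min(1, 1 − 1 + 0.18) = 0.18
  (¬Q ∧ (((P ∨ R) ⊃ P) ⊃ R)) = min(0.8, 0.18) = 0.18
  (¬Q ⊃ (¬Q ∧ (((P ∨ R) ⊃ P) ⊃ R))): min(1, 1 − 0.8 + 0.18) = 0.38
  ((¬Q ⊃ (¬Q ∧ (((P ∨ R) ⊃ P) ⊃ R))) ∨ P) = max(0.38, 0.96) = 0.96
  Łukasiewicz value = 0.96
Difference: 1 − 0.96 = 0.04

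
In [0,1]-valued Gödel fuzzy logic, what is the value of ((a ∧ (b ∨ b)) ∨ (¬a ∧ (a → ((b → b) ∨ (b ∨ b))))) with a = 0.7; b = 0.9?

0.70

(b ∨ b) = max(0.9, 0.9) = 0.9
(a ∧ (b ∨ b)) = min(0.7, 0.9) = 0.7
¬a: Gödel ¬ of 0.7 = 0 (operand ≠ 0)
(b → b): 0.9 ≤ 0.9, so result = 1
(b ∨ b) = max(0.9, 0.9) = 0.9
((b → b) ∨ (b ∨ b)) = max(1, 0.9) = 1
(a → ((b → b) ∨ (b ∨ b))): 0.7 ≤ 1, so result = 1
(¬a ∧ (a → ((b → b) ∨ (b ∨ b)))) = min(0, 1) = 0
((a ∧ (b ∨ b)) ∨ (¬a ∧ (a → ((b → b) ∨ (b ∨ b))))) = max(0.7, 0) = 0.7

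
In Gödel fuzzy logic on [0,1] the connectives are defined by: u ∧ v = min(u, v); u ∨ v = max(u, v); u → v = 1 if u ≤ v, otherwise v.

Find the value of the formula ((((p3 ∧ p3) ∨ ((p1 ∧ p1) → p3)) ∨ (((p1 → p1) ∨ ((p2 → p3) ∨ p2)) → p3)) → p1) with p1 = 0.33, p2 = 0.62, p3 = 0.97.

(p3 ∧ p3) = min(0.97, 0.97) = 0.97
(p1 ∧ p1) = min(0.33, 0.33) = 0.33
((p1 ∧ p1) → p3): 0.33 ≤ 0.97, so result = 1
((p3 ∧ p3) ∨ ((p1 ∧ p1) → p3)) = max(0.97, 1) = 1
(p1 → p1): 0.33 ≤ 0.33, so result = 1
(p2 → p3): 0.62 ≤ 0.97, so result = 1
((p2 → p3) ∨ p2) = max(1, 0.62) = 1
((p1 → p1) ∨ ((p2 → p3) ∨ p2)) = max(1, 1) = 1
(((p1 → p1) ∨ ((p2 → p3) ∨ p2)) → p3): 1 > 0.97, so result = 0.97
(((p3 ∧ p3) ∨ ((p1 ∧ p1) → p3)) ∨ (((p1 → p1) ∨ ((p2 → p3) ∨ p2)) → p3)) = max(1, 0.97) = 1
((((p3 ∧ p3) ∨ ((p1 ∧ p1) → p3)) ∨ (((p1 → p1) ∨ ((p2 → p3) ∨ p2)) → p3)) → p1): 1 > 0.33, so result = 0.33

0.33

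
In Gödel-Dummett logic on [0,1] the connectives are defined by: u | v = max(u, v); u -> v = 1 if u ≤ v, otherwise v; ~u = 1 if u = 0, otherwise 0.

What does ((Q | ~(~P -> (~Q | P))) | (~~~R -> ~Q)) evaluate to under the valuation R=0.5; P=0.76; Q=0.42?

1.00

~P: Gödel ¬ of 0.76 = 0 (operand ≠ 0)
~Q: Gödel ¬ of 0.42 = 0 (operand ≠ 0)
(~Q | P) = max(0, 0.76) = 0.76
(~P -> (~Q | P)): 0 ≤ 0.76, so result = 1
~(~P -> (~Q | P)): Gödel ¬ of 1 = 0 (operand ≠ 0)
(Q | ~(~P -> (~Q | P))) = max(0.42, 0) = 0.42
~R: Gödel ¬ of 0.5 = 0 (operand ≠ 0)
~~R: Gödel ¬ of 0 = 1 (operand is 0)
~~~R: Gödel ¬ of 1 = 0 (operand ≠ 0)
~Q: Gödel ¬ of 0.42 = 0 (operand ≠ 0)
(~~~R -> ~Q): 0 ≤ 0, so result = 1
((Q | ~(~P -> (~Q | P))) | (~~~R -> ~Q)) = max(0.42, 1) = 1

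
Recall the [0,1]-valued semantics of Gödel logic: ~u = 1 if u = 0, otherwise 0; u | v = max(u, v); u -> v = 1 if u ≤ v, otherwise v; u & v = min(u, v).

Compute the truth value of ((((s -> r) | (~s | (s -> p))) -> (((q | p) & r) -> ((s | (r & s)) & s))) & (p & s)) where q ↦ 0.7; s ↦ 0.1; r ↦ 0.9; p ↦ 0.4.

(s -> r): 0.1 ≤ 0.9, so result = 1
~s: Gödel ¬ of 0.1 = 0 (operand ≠ 0)
(s -> p): 0.1 ≤ 0.4, so result = 1
(~s | (s -> p)) = max(0, 1) = 1
((s -> r) | (~s | (s -> p))) = max(1, 1) = 1
(q | p) = max(0.7, 0.4) = 0.7
((q | p) & r) = min(0.7, 0.9) = 0.7
(r & s) = min(0.9, 0.1) = 0.1
(s | (r & s)) = max(0.1, 0.1) = 0.1
((s | (r & s)) & s) = min(0.1, 0.1) = 0.1
(((q | p) & r) -> ((s | (r & s)) & s)): 0.7 > 0.1, so result = 0.1
(((s -> r) | (~s | (s -> p))) -> (((q | p) & r) -> ((s | (r & s)) & s))): 1 > 0.1, so result = 0.1
(p & s) = min(0.4, 0.1) = 0.1
((((s -> r) | (~s | (s -> p))) -> (((q | p) & r) -> ((s | (r & s)) & s))) & (p & s)) = min(0.1, 0.1) = 0.1

0.10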